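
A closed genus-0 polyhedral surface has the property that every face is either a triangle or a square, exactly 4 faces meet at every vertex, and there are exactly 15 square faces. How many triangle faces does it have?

Let x be the number of triangles; then F = 15 + x.
Edge–face incidences: 2E = 4·15 + 3·x = 60 + 3x.
Every vertex has degree 4, so 4V = 2E.
Euler: V − E + F = 2 ⇒ (2E)/4 − E + (15 + x) = 2.
Multiply by 8: 2·(2E) − 4·(2E) + 8·(15 + x) = 16, i.e. 120 + 8x − 2·(60 + 3x) = 16.
Collecting terms: 2x = 16, so x = 8.
Then 2E = 60 + 3·8 = 84, so E = 42, V = 2E/4 = 21, F = 15 + 8 = 23.

8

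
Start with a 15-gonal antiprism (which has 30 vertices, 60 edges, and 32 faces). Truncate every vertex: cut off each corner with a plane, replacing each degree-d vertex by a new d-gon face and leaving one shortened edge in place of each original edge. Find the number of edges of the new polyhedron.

Truncation replaces each original edge-end by a new vertex, so V′ = 2E = 120.
Each original edge survives, and each old vertex of degree d contributes d new edges; summing degrees gives Σd = 2E, so E′ = E + 2E = 3E = 180.
Each original face survives and each original vertex becomes one new face: F′ = F + V = 62.

180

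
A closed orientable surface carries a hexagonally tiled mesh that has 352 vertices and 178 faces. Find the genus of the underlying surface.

Every face is a hexagon, so 2E = 6·178 = 1068, giving E = 534.
χ = V − E + F = 352 − 534 + 178 = -4.
For a closed orientable surface χ = 2 − 2g, so g = (2 − (-4))/2 = 3.

3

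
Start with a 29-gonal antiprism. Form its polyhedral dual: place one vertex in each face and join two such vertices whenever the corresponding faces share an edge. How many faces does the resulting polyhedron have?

58

The base solid has V = 58, E = 116, F = 60.
The dual swaps V and F and preserves E: V′ = F = 60, E′ = E = 116, F′ = V = 58.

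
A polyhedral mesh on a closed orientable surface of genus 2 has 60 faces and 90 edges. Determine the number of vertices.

For a closed orientable surface of genus 2, χ = 2 − 2·2 = -2.
V = -2 + E − F = -2 + 90 − 60 = 28.

28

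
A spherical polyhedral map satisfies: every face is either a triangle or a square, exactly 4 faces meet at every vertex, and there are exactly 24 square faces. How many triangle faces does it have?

Let x be the number of triangles; then F = 24 + x.
Edge–face incidences: 2E = 4·24 + 3·x = 96 + 3x.
Every vertex has degree 4, so 4V = 2E.
Euler: V − E + F = 2 ⇒ (2E)/4 − E + (24 + x) = 2.
Multiply by 8: 2·(2E) − 4·(2E) + 8·(24 + x) = 16, i.e. 192 + 8x − 2·(96 + 3x) = 16.
Collecting terms: 2x = 16, so x = 8.
Then 2E = 96 + 3·8 = 120, so E = 60, V = 2E/4 = 30, F = 24 + 8 = 32.

8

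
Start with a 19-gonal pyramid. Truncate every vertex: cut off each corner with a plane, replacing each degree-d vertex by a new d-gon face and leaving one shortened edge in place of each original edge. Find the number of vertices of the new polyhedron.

The base solid has V = 20, E = 38, F = 20.
Truncation replaces each original edge-end by a new vertex, so V′ = 2E = 76.
Each original edge survives, and each old vertex of degree d contributes d new edges; summing degrees gives Σd = 2E, so E′ = E + 2E = 3E = 114.
Each original face survives and each original vertex becomes one new face: F′ = F + V = 40.

76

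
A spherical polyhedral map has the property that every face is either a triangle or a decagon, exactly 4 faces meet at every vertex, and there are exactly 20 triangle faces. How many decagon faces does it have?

2

Let x be the number of decagons; then F = 20 + x.
Edge–face incidences: 2E = 3·20 + 10·x = 60 + 10x.
Every vertex has degree 4, so 4V = 2E.
Euler: V − E + F = 2 ⇒ (2E)/4 − E + (20 + x) = 2.
Multiply by 8: 2·(2E) − 4·(2E) + 8·(20 + x) = 16, i.e. 160 + 8x − 2·(60 + 10x) = 16.
Collecting terms: −12x + 40 = 16, so −12x = −24, so x = 2.
Then 2E = 60 + 10·2 = 80, so E = 40, V = 2E/4 = 20, F = 20 + 2 = 22.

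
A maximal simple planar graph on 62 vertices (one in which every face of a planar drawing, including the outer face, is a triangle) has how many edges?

180

In a plane triangulation 3F = 2E and V − E + F = 2, so E = 3V − 6 = 3·62 − 6 = 180.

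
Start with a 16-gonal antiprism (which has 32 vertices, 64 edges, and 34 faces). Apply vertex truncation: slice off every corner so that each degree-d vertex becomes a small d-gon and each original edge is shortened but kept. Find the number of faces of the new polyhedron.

Truncation replaces each original edge-end by a new vertex, so V′ = 2E = 128.
Each original edge survives, and each old vertex of degree d contributes d new edges; summing degrees gives Σd = 2E, so E′ = E + 2E = 3E = 192.
Each original face survives and each original vertex becomes one new face: F′ = F + V = 66.

66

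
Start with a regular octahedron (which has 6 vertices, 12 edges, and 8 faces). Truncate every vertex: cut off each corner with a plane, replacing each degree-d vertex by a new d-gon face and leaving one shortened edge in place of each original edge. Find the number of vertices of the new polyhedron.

Truncation replaces each original edge-end by a new vertex, so V′ = 2E = 24.
Each original edge survives, and each old vertex of degree d contributes d new edges; summing degrees gives Σd = 2E, so E′ = E + 2E = 3E = 36.
Each original face survives and each original vertex becomes one new face: F′ = F + V = 14.

24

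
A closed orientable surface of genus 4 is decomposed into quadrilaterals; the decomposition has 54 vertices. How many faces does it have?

χ = 2 − 2·4 = -6, and every face is a square so 4F = 2E.
V − E + F = -6 with E = 4F/2 gives 54 − (4/2 − 1)·F = -6, so F = 60 and E = 120.

60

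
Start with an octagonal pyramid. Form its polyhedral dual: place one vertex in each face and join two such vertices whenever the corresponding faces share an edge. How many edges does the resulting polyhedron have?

16

The base solid has V = 9, E = 16, F = 9.
The dual swaps V and F and preserves E: V′ = F = 9, E′ = E = 16, F′ = V = 9.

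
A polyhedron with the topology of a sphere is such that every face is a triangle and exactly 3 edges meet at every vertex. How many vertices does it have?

4

Each face has 3 edges and each edge borders two faces, so 2E = 3F.
Each vertex has degree 3, so 3V = 2E and hence V = 3F/3.
Euler: V − E + F = 2 ⇒ (3F/3) − (3F/2) + F = 2.
Multiply by 6: (6 − 9 + 6)F = 12, i.e. 3F = 12.
So F = 4, E = 3·4/2 = 6, V = 3·4/3 = 4.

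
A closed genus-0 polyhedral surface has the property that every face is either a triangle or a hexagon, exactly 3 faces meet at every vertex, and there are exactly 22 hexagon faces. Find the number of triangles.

Let x be the number of triangles; then F = 22 + x.
Edge–face incidences: 2E = 6·22 + 3·x = 132 + 3x.
Every vertex has degree 3, so 3V = 2E.
Euler: V − E + F = 2 ⇒ (2E)/3 − E + (22 + x) = 2.
Multiply by 6: 2·(2E) − 3·(2E) + 6·(22 + x) = 12, i.e. 132 + 6x − (132 + 3x) = 12.
Collecting terms: 3x = 12, so x = 4.
Then 2E = 132 + 3·4 = 144, so E = 72, V = 2E/3 = 48, F = 22 + 4 = 26.

4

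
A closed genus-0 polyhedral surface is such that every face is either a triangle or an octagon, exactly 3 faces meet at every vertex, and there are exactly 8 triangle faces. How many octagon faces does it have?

Let x be the number of octagons; then F = 8 + x.
Edge–face incidences: 2E = 3·8 + 8·x = 24 + 8x.
Every vertex has degree 3, so 3V = 2E.
Euler: V − E + F = 2 ⇒ (2E)/3 − E + (8 + x) = 2.
Multiply by 6: 2·(2E) − 3·(2E) + 6·(8 + x) = 12, i.e. 48 + 6x − (24 + 8x) = 12.
Collecting terms: −2x + 24 = 12, so −2x = −12, so x = 6.
Then 2E = 24 + 8·6 = 72, so E = 36, V = 2E/3 = 24, F = 8 + 6 = 14.

6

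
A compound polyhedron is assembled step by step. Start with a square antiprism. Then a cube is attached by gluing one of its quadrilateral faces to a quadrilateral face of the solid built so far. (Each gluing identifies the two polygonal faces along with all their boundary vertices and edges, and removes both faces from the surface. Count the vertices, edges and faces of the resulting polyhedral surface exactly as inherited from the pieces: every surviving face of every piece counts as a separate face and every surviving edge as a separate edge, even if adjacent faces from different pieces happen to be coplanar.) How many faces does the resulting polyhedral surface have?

A square antiprism: V=8, E=16, F=10.
Attach a cube (V=8, E=12, F=6) along a 4-gon: merge 4 vertices and 4 edges, delete both glued faces → V=12, E=24, F=14.
Check: V − E + F = 12 − 24 + 14 = 2.

14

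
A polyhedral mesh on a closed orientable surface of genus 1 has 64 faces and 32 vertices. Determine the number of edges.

For a closed orientable surface of genus 1, χ = 2 − 2·1 = 0.
E = V + F − (0) = 32 + 64 − (0) = 96.

96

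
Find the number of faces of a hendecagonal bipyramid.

22

A bipyramid over an n-gon has 2n triangular faces and n + 2 vertices: V = 11 + 2 = 13, E = 3·11 = 33, F = 2·11 = 22.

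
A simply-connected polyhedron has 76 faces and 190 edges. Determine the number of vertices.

Here V − E + F = 2.
V = 2 + E − F = 2 + 190 − 76 = 116.

116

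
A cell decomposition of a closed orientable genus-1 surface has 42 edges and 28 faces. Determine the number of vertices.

14

For a closed orientable surface of genus 1, χ = 2 − 2·1 = 0.
V = 0 + E − F = 0 + 42 − 28 = 14.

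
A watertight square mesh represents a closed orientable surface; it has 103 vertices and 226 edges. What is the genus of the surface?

6

Every face is a square and each edge borders two faces, so 4F = 2·226, giving F = 113.
χ = V − E + F = 103 − 226 + 113 = -10.
For a closed orientable surface χ = 2 − 2g, so g = (2 − (-10))/2 = 6.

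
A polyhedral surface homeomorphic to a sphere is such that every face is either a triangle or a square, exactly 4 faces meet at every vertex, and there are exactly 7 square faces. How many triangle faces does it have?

Let x be the number of triangles; then F = 7 + x.
Edge–face incidences: 2E = 4·7 + 3·x = 28 + 3x.
Every vertex has degree 4, so 4V = 2E.
Euler: V − E + F = 2 ⇒ (2E)/4 − E + (7 + x) = 2.
Multiply by 8: 2·(2E) − 4·(2E) + 8·(7 + x) = 16, i.e. 56 + 8x − 2·(28 + 3x) = 16.
Collecting terms: 2x = 16, so x = 8.
Then 2E = 28 + 3·8 = 52, so E = 26, V = 2E/4 = 13, F = 7 + 8 = 15.

8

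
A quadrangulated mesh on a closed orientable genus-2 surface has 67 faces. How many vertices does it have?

65

χ = 2 − 2·2 = -2, and every face is a square so 4F = 2E.
E = 4·67/2 = 134. Then V = -2 + E − F = -2 + 134 − 67 = 65.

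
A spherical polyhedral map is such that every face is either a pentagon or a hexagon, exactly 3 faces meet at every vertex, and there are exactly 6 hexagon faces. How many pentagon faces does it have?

Let x be the number of pentagons; then F = 6 + x.
Edge–face incidences: 2E = 6·6 + 5·x = 36 + 5x.
Every vertex has degree 3, so 3V = 2E.
Euler: V − E + F = 2 ⇒ (2E)/3 − E + (6 + x) = 2.
Multiply by 6: 2·(2E) − 3·(2E) + 6·(6 + x) = 12, i.e. 36 + 6x − (36 + 5x) = 12.
Collecting terms: x = 12.
Then 2E = 36 + 5·12 = 96, so E = 48, V = 2E/3 = 32, F = 6 + 12 = 18.

12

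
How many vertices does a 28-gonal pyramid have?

A pyramid on an n-gon base has one n-gon and n triangles: V = 28 + 1 = 29, E = 2·28 = 56, F = 28 + 1 = 29.

29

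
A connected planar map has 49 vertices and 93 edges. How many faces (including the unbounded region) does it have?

46

Euler's formula for a connected plane graph: V − E + F = 2, so F = 2 − 49 + 93 = 46.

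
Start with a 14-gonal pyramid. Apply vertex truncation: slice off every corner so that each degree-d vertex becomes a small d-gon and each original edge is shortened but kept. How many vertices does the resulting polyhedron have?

56

The base solid has V = 15, E = 28, F = 15.
Truncation replaces each original edge-end by a new vertex, so V′ = 2E = 56.
Each original edge survives, and each old vertex of degree d contributes d new edges; summing degrees gives Σd = 2E, so E′ = E + 2E = 3E = 84.
Each original face survives and each original vertex becomes one new face: F′ = F + V = 30.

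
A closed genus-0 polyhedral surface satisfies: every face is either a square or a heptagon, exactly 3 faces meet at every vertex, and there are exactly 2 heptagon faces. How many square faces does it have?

Let x be the number of squares; then F = 2 + x.
Edge–face incidences: 2E = 7·2 + 4·x = 14 + 4x.
Every vertex has degree 3, so 3V = 2E.
Euler: V − E + F = 2 ⇒ (2E)/3 − E + (2 + x) = 2.
Multiply by 6: 2·(2E) − 3·(2E) + 6·(2 + x) = 12, i.e. 12 + 6x − (14 + 4x) = 12.
Collecting terms: 2x − 2 = 12, so 2x = 14, so x = 7.
Then 2E = 14 + 4·7 = 42, so E = 21, V = 2E/3 = 14, F = 2 + 7 = 9.

7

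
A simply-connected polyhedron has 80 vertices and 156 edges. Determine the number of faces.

Here V − E + F = 2.
F = 2 − V + E = 2 − 80 + 156 = 78.

78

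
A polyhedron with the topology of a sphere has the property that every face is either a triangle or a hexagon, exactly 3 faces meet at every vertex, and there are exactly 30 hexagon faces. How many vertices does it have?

Let x be the number of triangles; then F = 30 + x.
Edge–face incidences: 2E = 6·30 + 3·x = 180 + 3x.
Every vertex has degree 3, so 3V = 2E.
Euler: V − E + F = 2 ⇒ (2E)/3 − E + (30 + x) = 2.
Multiply by 6: 2·(2E) − 3·(2E) + 6·(30 + x) = 12, i.e. 180 + 6x − (180 + 3x) = 12.
Collecting terms: 3x = 12, so x = 4.
Then 2E = 180 + 3·4 = 192, so E = 96, V = 2E/3 = 64, F = 30 + 4 = 34.

64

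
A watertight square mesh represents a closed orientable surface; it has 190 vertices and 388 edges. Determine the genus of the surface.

Every face is a square and each edge borders two faces, so 4F = 2·388, giving F = 194.
χ = V − E + F = 190 − 388 + 194 = -4.
For a closed orientable surface χ = 2 − 2g, so g = (2 − (-4))/2 = 3.

3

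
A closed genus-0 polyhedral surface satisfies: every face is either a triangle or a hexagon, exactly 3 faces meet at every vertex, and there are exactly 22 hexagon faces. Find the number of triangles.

Let x be the number of triangles; then F = 22 + x.
Edge–face incidences: 2E = 6·22 + 3·x = 132 + 3x.
Every vertex has degree 3, so 3V = 2E.
Euler: V − E + F = 2 ⇒ (2E)/3 − E + (22 + x) = 2.
Multiply by 6: 2·(2E) − 3·(2E) + 6·(22 + x) = 12, i.e. 132 + 6x − (132 + 3x) = 12.
Collecting terms: 3x = 12, so x = 4.
Then 2E = 132 + 3·4 = 144, so E = 72, V = 2E/3 = 48, F = 22 + 4 = 26.

4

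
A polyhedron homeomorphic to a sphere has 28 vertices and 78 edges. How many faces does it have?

52

Here V − E + F = 2.
F = 2 − V + E = 2 − 28 + 78 = 52.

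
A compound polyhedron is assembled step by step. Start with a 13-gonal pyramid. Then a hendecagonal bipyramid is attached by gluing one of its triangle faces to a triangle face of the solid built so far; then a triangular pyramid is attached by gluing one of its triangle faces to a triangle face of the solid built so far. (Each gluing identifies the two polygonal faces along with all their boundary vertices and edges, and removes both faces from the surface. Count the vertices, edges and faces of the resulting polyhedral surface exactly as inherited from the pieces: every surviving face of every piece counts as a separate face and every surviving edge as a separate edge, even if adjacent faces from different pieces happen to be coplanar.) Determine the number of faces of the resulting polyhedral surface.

A 13-gonal pyramid: V=14, E=26, F=14.
Attach a hendecagonal bipyramid (V=13, E=33, F=22) along a 3-gon: merge 3 vertices and 3 edges, delete both glued faces → V=24, E=56, F=34.
Attach a triangular pyramid (V=4, E=6, F=4) along a 3-gon: merge 3 vertices and 3 edges, delete both glued faces → V=25, E=59, F=36.
Check: V − E + F = 25 − 59 + 36 = 2.

36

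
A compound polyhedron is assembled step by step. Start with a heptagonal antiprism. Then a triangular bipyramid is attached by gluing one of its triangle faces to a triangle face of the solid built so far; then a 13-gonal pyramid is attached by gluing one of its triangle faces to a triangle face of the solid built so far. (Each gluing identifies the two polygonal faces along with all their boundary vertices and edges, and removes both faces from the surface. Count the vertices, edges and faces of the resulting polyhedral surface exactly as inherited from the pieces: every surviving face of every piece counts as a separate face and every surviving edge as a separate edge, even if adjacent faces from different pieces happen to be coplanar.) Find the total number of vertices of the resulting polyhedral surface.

27

A heptagonal antiprism: V=14, E=28, F=16.
Attach a triangular bipyramid (V=5, E=9, F=6) along a 3-gon: merge 3 vertices and 3 edges, delete both glued faces → V=16, E=34, F=20.
Attach a 13-gonal pyramid (V=14, E=26, F=14) along a 3-gon: merge 3 vertices and 3 edges, delete both glued faces → V=27, E=57, F=32.
Check: V − E + F = 27 − 57 + 32 = 2.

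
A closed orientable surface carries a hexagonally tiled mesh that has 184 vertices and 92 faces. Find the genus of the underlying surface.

Every face is a hexagon, so 2E = 6·92 = 552, giving E = 276.
χ = V − E + F = 184 − 276 + 92 = 0.
For a closed orientable surface χ = 2 − 2g, so g = (2 − (0))/2 = 1.

1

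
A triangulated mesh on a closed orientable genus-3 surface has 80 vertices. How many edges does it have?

252

χ = 2 − 2·3 = -4, and every face is a triangle so 3F = 2E.
V − E + F = -4 with E = 3F/2 gives 80 − (3/2 − 1)·F = -4, so F = 168 and E = 252.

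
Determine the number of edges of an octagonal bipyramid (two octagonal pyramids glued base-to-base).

24

A bipyramid over an n-gon has 2n triangular faces and n + 2 vertices: V = 8 + 2 = 10, E = 3·8 = 24, F = 2·8 = 16.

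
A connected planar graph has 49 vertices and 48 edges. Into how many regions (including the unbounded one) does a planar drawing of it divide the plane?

Euler's formula for a connected plane graph: V − E + F = 2, so F = 2 − 49 + 48 = 1.

1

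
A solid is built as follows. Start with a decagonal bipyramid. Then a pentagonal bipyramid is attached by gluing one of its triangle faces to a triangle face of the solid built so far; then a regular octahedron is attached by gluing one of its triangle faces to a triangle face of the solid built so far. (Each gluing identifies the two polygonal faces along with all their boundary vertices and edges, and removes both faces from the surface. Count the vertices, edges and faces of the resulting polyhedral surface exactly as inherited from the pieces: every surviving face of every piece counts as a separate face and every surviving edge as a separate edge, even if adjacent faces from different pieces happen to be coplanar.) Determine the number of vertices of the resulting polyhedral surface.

A decagonal bipyramid: V=12, E=30, F=20.
Attach a pentagonal bipyramid (V=7, E=15, F=10) along a 3-gon: merge 3 vertices and 3 edges, delete both glued faces → V=16, E=42, F=28.
Attach a regular octahedron (V=6, E=12, F=8) along a 3-gon: merge 3 vertices and 3 edges, delete both glued faces → V=19, E=51, F=34.
Check: V − E + F = 19 − 51 + 34 = 2.

19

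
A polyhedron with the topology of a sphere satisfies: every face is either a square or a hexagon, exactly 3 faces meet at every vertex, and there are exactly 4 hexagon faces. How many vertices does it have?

16

Let x be the number of squares; then F = 4 + x.
Edge–face incidences: 2E = 6·4 + 4·x = 24 + 4x.
Every vertex has degree 3, so 3V = 2E.
Euler: V − E + F = 2 ⇒ (2E)/3 − E + (4 + x) = 2.
Multiply by 6: 2·(2E) − 3·(2E) + 6·(4 + x) = 12, i.e. 24 + 6x − (24 + 4x) = 12.
Collecting terms: 2x = 12, so x = 6.
Then 2E = 24 + 4·6 = 48, so E = 24, V = 2E/3 = 16, F = 4 + 6 = 10.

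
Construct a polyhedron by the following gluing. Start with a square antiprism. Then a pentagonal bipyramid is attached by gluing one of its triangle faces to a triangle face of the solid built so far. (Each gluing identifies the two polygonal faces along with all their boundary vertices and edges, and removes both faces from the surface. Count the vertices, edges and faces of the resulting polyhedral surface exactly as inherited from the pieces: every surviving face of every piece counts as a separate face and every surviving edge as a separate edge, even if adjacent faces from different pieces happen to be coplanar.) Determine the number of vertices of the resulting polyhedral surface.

12

A square antiprism: V=8, E=16, F=10.
Attach a pentagonal bipyramid (V=7, E=15, F=10) along a 3-gon: merge 3 vertices and 3 edges, delete both glued faces → V=12, E=28, F=18.
Check: V − E + F = 12 − 28 + 18 = 2.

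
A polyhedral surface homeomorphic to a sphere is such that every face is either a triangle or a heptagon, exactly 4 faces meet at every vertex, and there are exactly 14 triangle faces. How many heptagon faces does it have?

2

Let x be the number of heptagons; then F = 14 + x.
Edge–face incidences: 2E = 3·14 + 7·x = 42 + 7x.
Every vertex has degree 4, so 4V = 2E.
Euler: V − E + F = 2 ⇒ (2E)/4 − E + (14 + x) = 2.
Multiply by 8: 2·(2E) − 4·(2E) + 8·(14 + x) = 16, i.e. 112 + 8x − 2·(42 + 7x) = 16.
Collecting terms: −6x + 28 = 16, so −6x = −12, so x = 2.
Then 2E = 42 + 7·2 = 56, so E = 28, V = 2E/4 = 14, F = 14 + 2 = 16.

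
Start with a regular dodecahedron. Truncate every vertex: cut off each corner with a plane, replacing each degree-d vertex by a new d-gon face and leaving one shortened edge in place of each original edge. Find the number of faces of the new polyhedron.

The base solid has V = 20, E = 30, F = 12.
Truncation replaces each original edge-end by a new vertex, so V′ = 2E = 60.
Each original edge survives, and each old vertex of degree d contributes d new edges; summing degrees gives Σd = 2E, so E′ = E + 2E = 3E = 90.
Each original face survives and each original vertex becomes one new face: F′ = F + V = 32.

32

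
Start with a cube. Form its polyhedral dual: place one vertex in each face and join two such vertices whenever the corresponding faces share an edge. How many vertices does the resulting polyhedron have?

6

The base solid has V = 8, E = 12, F = 6.
The dual swaps V and F and preserves E: V′ = F = 6, E′ = E = 12, F′ = V = 8.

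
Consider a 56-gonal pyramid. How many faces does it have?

A pyramid on an n-gon base has one n-gon and n triangles: V = 56 + 1 = 57, E = 2·56 = 112, F = 56 + 1 = 57.

57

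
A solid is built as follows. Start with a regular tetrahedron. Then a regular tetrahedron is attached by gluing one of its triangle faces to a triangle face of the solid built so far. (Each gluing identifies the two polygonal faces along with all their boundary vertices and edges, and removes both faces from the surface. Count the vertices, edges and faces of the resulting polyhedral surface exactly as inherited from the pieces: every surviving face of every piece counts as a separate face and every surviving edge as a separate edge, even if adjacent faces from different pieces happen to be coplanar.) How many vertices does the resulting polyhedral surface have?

5

A regular tetrahedron: V=4, E=6, F=4.
Attach a regular tetrahedron (V=4, E=6, F=4) along a 3-gon: merge 3 vertices and 3 edges, delete both glued faces → V=5, E=9, F=6.
Check: V − E + F = 5 − 9 + 6 = 2.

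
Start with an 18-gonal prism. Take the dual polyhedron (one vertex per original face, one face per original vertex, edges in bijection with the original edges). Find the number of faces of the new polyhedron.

The base solid has V = 36, E = 54, F = 20.
The dual swaps V and F and preserves E: V′ = F = 20, E′ = E = 54, F′ = V = 36.

36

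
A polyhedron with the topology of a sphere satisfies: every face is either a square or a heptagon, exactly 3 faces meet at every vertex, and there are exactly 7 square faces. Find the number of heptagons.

Let x be the number of heptagons; then F = 7 + x.
Edge–face incidences: 2E = 4·7 + 7·x = 28 + 7x.
Every vertex has degree 3, so 3V = 2E.
Euler: V − E + F = 2 ⇒ (2E)/3 − E + (7 + x) = 2.
Multiply by 6: 2·(2E) − 3·(2E) + 6·(7 + x) = 12, i.e. 42 + 6x − (28 + 7x) = 12.
Collecting terms: −x + 14 = 12, so −x = −2, so x = 2.
Then 2E = 28 + 7·2 = 42, so E = 21, V = 2E/3 = 14, F = 7 + 2 = 9.

2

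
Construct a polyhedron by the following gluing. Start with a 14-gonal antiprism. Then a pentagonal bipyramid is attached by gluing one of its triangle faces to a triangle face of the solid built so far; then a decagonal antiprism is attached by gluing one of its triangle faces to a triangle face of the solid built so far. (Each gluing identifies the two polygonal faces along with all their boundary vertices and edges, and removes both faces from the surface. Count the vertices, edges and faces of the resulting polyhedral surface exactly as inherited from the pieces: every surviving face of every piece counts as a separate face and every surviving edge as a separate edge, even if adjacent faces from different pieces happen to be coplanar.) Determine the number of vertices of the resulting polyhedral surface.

49

A 14-gonal antiprism: V=28, E=56, F=30.
Attach a pentagonal bipyramid (V=7, E=15, F=10) along a 3-gon: merge 3 vertices and 3 edges, delete both glued faces → V=32, E=68, F=38.
Attach a decagonal antiprism (V=20, E=40, F=22) along a 3-gon: merge 3 vertices and 3 edges, delete both glued faces → V=49, E=105, F=58.
Check: V − E + F = 49 − 105 + 58 = 2.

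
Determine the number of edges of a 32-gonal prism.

96

A prism on an n-gon has two n-gon bases and n rectangular sides: V = 2·32 = 64, E = 3·32 = 96, F = 32 + 2 = 34.
Check: V − E + F = 64 − 96 + 34 = 2.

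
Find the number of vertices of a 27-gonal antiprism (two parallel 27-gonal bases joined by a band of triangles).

54

An antiprism on an n-gon has two n-gon caps and 2n triangles: V = 2·27 = 54, E = 4·27 = 108, F = 2·27 + 2 = 56.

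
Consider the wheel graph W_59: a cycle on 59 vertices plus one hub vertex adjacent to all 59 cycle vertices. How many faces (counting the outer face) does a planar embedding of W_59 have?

W_59 has V = 59 + 1 = 60 vertices and E = 2·59 = 118 edges.
By Euler's formula F = 2 − V + E = 2 − 60 + 118 = 60.

60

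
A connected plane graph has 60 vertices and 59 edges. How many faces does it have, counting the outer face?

1

Euler's formula for a connected plane graph: V − E + F = 2, so F = 2 − 60 + 59 = 1.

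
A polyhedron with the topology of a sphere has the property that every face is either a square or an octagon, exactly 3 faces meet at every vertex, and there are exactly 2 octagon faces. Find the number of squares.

8

Let x be the number of squares; then F = 2 + x.
Edge–face incidences: 2E = 8·2 + 4·x = 16 + 4x.
Every vertex has degree 3, so 3V = 2E.
Euler: V − E + F = 2 ⇒ (2E)/3 − E + (2 + x) = 2.
Multiply by 6: 2·(2E) − 3·(2E) + 6·(2 + x) = 12, i.e. 12 + 6x − (16 + 4x) = 12.
Collecting terms: 2x − 4 = 12, so 2x = 16, so x = 8.
Then 2E = 16 + 4·8 = 48, so E = 24, V = 2E/3 = 16, F = 2 + 8 = 10.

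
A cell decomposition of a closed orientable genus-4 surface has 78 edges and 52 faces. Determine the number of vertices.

For a closed orientable surface of genus 4, χ = 2 − 2·4 = -6.
V = -6 + E − F = -6 + 78 − 52 = 20.

20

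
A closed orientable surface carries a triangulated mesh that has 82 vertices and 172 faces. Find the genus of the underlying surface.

Every face is a triangle, so 2E = 3·172 = 516, giving E = 258.
χ = V − E + F = 82 − 258 + 172 = -4.
For a closed orientable surface χ = 2 − 2g, so g = (2 − (-4))/2 = 3.

3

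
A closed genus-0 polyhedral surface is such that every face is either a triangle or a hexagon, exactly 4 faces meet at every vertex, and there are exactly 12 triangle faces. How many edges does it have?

24

Let x be the number of hexagons; then F = 12 + x.
Edge–face incidences: 2E = 3·12 + 6·x = 36 + 6x.
Every vertex has degree 4, so 4V = 2E.
Euler: V − E + F = 2 ⇒ (2E)/4 − E + (12 + x) = 2.
Multiply by 8: 2·(2E) − 4·(2E) + 8·(12 + x) = 16, i.e. 96 + 8x − 2·(36 + 6x) = 16.
Collecting terms: −4x + 24 = 16, so −4x = −8, so x = 2.
Then 2E = 36 + 6·2 = 48, so E = 24, V = 2E/4 = 12, F = 12 + 2 = 14.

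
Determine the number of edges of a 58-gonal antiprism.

An antiprism on an n-gon has two n-gon caps and 2n triangles: V = 2·58 = 116, E = 4·58 = 232, F = 2·58 + 2 = 118.
Check: V − E + F = 116 − 232 + 118 = 2.

232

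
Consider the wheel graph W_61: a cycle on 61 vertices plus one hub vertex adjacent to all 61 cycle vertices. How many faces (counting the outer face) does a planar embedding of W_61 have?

W_61 has V = 61 + 1 = 62 vertices and E = 2·61 = 122 edges.
By Euler's formula F = 2 − V + E = 2 − 62 + 122 = 62.

62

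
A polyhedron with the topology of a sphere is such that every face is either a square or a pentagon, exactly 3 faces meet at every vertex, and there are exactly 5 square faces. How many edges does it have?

15

Let x be the number of pentagons; then F = 5 + x.
Edge–face incidences: 2E = 4·5 + 5·x = 20 + 5x.
Every vertex has degree 3, so 3V = 2E.
Euler: V − E + F = 2 ⇒ (2E)/3 − E + (5 + x) = 2.
Multiply by 6: 2·(2E) − 3·(2E) + 6·(5 + x) = 12, i.e. 30 + 6x − (20 + 5x) = 12.
Collecting terms: x + 10 = 12, so x = 2.
Then 2E = 20 + 5·2 = 30, so E = 15, V = 2E/3 = 10, F = 5 + 2 = 7.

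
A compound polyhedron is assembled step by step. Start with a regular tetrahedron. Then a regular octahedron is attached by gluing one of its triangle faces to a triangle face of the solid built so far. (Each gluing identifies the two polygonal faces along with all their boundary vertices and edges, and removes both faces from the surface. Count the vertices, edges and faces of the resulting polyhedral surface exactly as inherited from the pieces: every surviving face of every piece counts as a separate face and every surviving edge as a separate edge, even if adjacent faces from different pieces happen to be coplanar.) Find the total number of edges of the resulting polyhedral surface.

15

A regular tetrahedron: V=4, E=6, F=4.
Attach a regular octahedron (V=6, E=12, F=8) along a 3-gon: merge 3 vertices and 3 edges, delete both glued faces → V=7, E=15, F=10.
Check: V − E + F = 7 − 15 + 10 = 2.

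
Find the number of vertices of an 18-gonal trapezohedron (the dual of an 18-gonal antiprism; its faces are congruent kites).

38

The n-trapezohedron (dual of the n-antiprism) has V = 2·18 + 2 = 38, E = 4·18 = 72, F = 2·18 = 36.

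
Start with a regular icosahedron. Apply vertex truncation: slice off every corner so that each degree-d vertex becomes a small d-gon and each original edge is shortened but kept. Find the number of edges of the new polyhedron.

The base solid has V = 12, E = 30, F = 20.
Truncation replaces each original edge-end by a new vertex, so V′ = 2E = 60.
Each original edge survives, and each old vertex of degree d contributes d new edges; summing degrees gives Σd = 2E, so E′ = E + 2E = 3E = 90.
Each original face survives and each original vertex becomes one new face: F′ = F + V = 32.

90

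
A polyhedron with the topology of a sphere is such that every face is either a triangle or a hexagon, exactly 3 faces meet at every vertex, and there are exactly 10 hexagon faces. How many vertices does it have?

24

Let x be the number of triangles; then F = 10 + x.
Edge–face incidences: 2E = 6·10 + 3·x = 60 + 3x.
Every vertex has degree 3, so 3V = 2E.
Euler: V − E + F = 2 ⇒ (2E)/3 − E + (10 + x) = 2.
Multiply by 6: 2·(2E) − 3·(2E) + 6·(10 + x) = 12, i.e. 60 + 6x − (60 + 3x) = 12.
Collecting terms: 3x = 12, so x = 4.
Then 2E = 60 + 3·4 = 72, so E = 36, V = 2E/3 = 24, F = 10 + 4 = 14.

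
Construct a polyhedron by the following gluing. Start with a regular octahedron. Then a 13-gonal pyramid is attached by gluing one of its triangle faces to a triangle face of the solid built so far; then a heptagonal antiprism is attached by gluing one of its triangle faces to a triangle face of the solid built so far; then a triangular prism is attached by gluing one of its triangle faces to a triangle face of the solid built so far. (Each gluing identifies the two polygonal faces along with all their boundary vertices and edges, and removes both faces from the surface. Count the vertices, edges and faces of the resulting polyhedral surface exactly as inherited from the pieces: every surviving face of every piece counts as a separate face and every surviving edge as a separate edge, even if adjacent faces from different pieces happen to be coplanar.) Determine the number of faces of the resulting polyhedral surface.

A regular octahedron: V=6, E=12, F=8.
Attach a 13-gonal pyramid (V=14, E=26, F=14) along a 3-gon: merge 3 vertices and 3 edges, delete both glued faces → V=17, E=35, F=20.
Attach a heptagonal antiprism (V=14, E=28, F=16) along a 3-gon: merge 3 vertices and 3 edges, delete both glued faces → V=28, E=60, F=34.
Attach a triangular prism (V=6, E=9, F=5) along a 3-gon: merge 3 vertices and 3 edges, delete both glued faces → V=31, E=66, F=37.
Check: V − E + F = 31 − 66 + 37 = 2.

37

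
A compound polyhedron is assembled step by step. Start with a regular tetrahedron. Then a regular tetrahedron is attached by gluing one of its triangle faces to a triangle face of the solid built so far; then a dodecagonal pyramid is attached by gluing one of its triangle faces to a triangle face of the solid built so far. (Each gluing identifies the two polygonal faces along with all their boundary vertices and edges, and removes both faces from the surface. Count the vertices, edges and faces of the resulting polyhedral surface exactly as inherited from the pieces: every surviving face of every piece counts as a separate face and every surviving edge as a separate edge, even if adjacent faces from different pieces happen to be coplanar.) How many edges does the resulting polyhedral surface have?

30

A regular tetrahedron: V=4, E=6, F=4.
Attach a regular tetrahedron (V=4, E=6, F=4) along a 3-gon: merge 3 vertices and 3 edges, delete both glued faces → V=5, E=9, F=6.
Attach a dodecagonal pyramid (V=13, E=24, F=13) along a 3-gon: merge 3 vertices and 3 edges, delete both glued faces → V=15, E=30, F=17.
Check: V − E + F = 15 − 30 + 17 = 2.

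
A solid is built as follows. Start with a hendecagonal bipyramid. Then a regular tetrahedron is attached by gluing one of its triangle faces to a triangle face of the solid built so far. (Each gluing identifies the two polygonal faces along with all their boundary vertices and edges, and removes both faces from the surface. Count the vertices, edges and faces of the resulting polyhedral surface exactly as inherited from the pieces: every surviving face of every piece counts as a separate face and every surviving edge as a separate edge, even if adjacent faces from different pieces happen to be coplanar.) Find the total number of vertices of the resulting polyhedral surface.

14

A hendecagonal bipyramid: V=13, E=33, F=22.
Attach a regular tetrahedron (V=4, E=6, F=4) along a 3-gon: merge 3 vertices and 3 edges, delete both glued faces → V=14, E=36, F=24.
Check: V − E + F = 14 − 36 + 24 = 2.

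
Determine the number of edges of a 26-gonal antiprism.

104

An antiprism on an n-gon has two n-gon caps and 2n triangles: V = 2·26 = 52, E = 4·26 = 104, F = 2·26 + 2 = 54.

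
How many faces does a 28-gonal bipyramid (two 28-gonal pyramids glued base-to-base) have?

56

A bipyramid over an n-gon has 2n triangular faces and n + 2 vertices: V = 28 + 2 = 30, E = 3·28 = 84, F = 2·28 = 56.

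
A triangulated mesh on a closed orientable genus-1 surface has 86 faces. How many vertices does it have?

χ = 2 − 2·1 = 0, and every face is a triangle so 3F = 2E.
E = 3·86/2 = 129. Then V = 0 + E − F = 0 + 129 − 86 = 43.

43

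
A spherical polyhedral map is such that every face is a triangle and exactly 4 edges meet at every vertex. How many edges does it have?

Each face has 3 edges and each edge borders two faces, so 2E = 3F.
Each vertex has degree 4, so 4V = 2E and hence V = 3F/4.
Euler: V − E + F = 2 ⇒ (3F/4) − (3F/2) + F = 2.
Multiply by 8: (6 − 12 + 8)F = 16, i.e. 2F = 16.
So F = 8, E = 3·8/2 = 12, V = 3·8/4 = 6.

12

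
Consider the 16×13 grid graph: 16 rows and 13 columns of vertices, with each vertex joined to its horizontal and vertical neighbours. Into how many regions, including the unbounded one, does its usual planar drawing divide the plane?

The grid has V = 16·13 = 208 vertices and E = 16·12 + 13·15 = 387 edges.
F = 2 − V + E = 2 − 208 + 387 = 181.

181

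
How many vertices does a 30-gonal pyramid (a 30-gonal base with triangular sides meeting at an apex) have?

A pyramid on an n-gon base has one n-gon and n triangles: V = 30 + 1 = 31, E = 2·30 = 60, F = 30 + 1 = 31.

31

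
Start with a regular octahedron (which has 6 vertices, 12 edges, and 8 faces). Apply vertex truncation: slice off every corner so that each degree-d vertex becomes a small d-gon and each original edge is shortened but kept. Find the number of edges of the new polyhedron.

Truncation replaces each original edge-end by a new vertex, so V′ = 2E = 24.
Each original edge survives, and each old vertex of degree d contributes d new edges; summing degrees gives Σd = 2E, so E′ = E + 2E = 3E = 36.
Each original face survives and each original vertex becomes one new face: F′ = F + V = 14.

36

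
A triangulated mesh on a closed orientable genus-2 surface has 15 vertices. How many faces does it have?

34

χ = 2 − 2·2 = -2, and every face is a triangle so 3F = 2E.
V − E + F = -2 with E = 3F/2 gives 15 − (3/2 − 1)·F = -2, so F = 34 and E = 51.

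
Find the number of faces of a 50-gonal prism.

A prism on an n-gon has two n-gon bases and n rectangular sides: V = 2·50 = 100, E = 3·50 = 150, F = 50 + 2 = 52.

52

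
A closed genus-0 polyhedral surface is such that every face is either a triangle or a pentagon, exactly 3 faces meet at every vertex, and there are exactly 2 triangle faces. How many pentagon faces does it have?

6

Let x be the number of pentagons; then F = 2 + x.
Edge–face incidences: 2E = 3·2 + 5·x = 6 + 5x.
Every vertex has degree 3, so 3V = 2E.
Euler: V − E + F = 2 ⇒ (2E)/3 − E + (2 + x) = 2.
Multiply by 6: 2·(2E) − 3·(2E) + 6·(2 + x) = 12, i.e. 12 + 6x − (6 + 5x) = 12.
Collecting terms: x + 6 = 12, so x = 6.
Then 2E = 6 + 5·6 = 36, so E = 18, V = 2E/3 = 12, F = 2 + 6 = 8.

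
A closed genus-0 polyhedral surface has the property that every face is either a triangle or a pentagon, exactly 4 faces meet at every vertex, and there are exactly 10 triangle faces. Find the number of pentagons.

Let x be the number of pentagons; then F = 10 + x.
Edge–face incidences: 2E = 3·10 + 5·x = 30 + 5x.
Every vertex has degree 4, so 4V = 2E.
Euler: V − E + F = 2 ⇒ (2E)/4 − E + (10 + x) = 2.
Multiply by 8: 2·(2E) − 4·(2E) + 8·(10 + x) = 16, i.e. 80 + 8x − 2·(30 + 5x) = 16.
Collecting terms: −2x + 20 = 16, so −2x = −4, so x = 2.
Then 2E = 30 + 5·2 = 40, so E = 20, V = 2E/4 = 10, F = 10 + 2 = 12.

2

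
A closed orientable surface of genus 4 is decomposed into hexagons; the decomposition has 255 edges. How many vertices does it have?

χ = 2 − 2·4 = -6, and every face is a hexagon so 6F = 2E.
F = 2E/6 = 85. Then V = -6 + E − F = -6 + 255 − 85 = 164.

164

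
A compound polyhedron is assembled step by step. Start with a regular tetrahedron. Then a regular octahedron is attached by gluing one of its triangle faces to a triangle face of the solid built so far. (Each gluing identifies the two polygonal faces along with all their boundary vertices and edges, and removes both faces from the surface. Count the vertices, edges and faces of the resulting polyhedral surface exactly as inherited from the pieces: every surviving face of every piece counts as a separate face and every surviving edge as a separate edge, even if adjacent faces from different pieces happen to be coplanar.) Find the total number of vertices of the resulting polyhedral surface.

A regular tetrahedron: V=4, E=6, F=4.
Attach a regular octahedron (V=6, E=12, F=8) along a 3-gon: merge 3 vertices and 3 edges, delete both glued faces → V=7, E=15, F=10.
Check: V − E + F = 7 − 15 + 10 = 2.

7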